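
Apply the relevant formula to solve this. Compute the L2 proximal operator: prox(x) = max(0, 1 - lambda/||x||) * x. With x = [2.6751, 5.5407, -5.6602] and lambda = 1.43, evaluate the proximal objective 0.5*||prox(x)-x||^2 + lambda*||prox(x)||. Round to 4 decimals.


Step 1: Compute ||x||.
||x|| = 8.3602
Step 2: Compute scaling factor.
scale = max(0, 1 - 1.43/8.3602) = 0.829
Step 3: prox(x) = [2.2175, 4.593, -4.692]
||prox(x)|| = 6.9302
Step 4: Proximal objective.
0.5*||prox-x||^2 = 1.0225
lambda*||prox|| = 9.9102
Total = 10.9327


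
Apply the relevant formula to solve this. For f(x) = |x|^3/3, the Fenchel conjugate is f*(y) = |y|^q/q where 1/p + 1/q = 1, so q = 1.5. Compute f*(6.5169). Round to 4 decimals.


The conjugate exponent q satisfies 1/p + 1/q = 1.
p = 3, so q = 3/(3 - 1) = 1.5
|y|^q = 6.5169^1.5 = 16.6365
f*(6.5169) = 16.6365 / 1.5 = 11.091


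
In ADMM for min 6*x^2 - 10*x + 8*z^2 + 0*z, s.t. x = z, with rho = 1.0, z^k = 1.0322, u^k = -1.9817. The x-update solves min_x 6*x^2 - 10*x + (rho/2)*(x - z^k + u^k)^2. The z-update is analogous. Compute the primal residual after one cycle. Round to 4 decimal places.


ADMM iteration with rho = 1.0, z^k = 1.0322, u^k = -1.9817
Step 1: x-update.
Minimize 6*x^2 - 10*x + (1.0/2)*(x - 1.0322 - 1.9817)^2
FOC: (2*6 + 1.0)*x = 10 + 1.0*(1.0322 + 1.9817)
x^{k+1} = 1.0011
Step 2: z-update.
Minimize 8*z^2 + 0*z + (1.0/2)*(1.0011 - z - 1.9817)^2
FOC: (2*8 + 1.0)*z = 0 + 1.0*(1.0011 - 1.9817)
z^{k+1} = -0.0577
Step 3: u-update.
u^{k+1} = -1.9817 + 1.0011 + 0.0577 = -0.9229
Step 4: Primal residual = |1.0011 + 0.0577| = 1.0588


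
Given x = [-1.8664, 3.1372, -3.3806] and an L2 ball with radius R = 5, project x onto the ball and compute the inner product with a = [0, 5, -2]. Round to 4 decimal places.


Step 1: Compute ||x|| (intermediates to 6 decimals).
||x|| = sqrt((-1.8664)^2 + 3.1372^2 + (-3.3806)^2) = 4.975332
Step 2: Project.
Since ||x|| <= R, proj = x (no scaling needed).
proj(x) = [-1.8664, 3.1372, -3.3806]
Step 3: Dot product.
a^T * proj(x) = 0*(-1.8664) + 5*3.1372 - 2*(-3.3806) = 22.4472


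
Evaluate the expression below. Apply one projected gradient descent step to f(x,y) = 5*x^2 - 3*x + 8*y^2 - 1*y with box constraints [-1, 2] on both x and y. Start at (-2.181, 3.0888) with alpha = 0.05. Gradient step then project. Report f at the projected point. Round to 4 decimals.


Step 1: Compute gradient at (-2.181, 3.0888).
grad_x = 2*5*-2.181 - 3 = -24.81
grad_y = 2*8*3.0888 - 1 = 48.4208
Step 2: Gradient step.
x_raw = -2.181 - 0.05*-24.81 = -0.9405
y_raw = 3.0888 - 0.05*48.4208 = 0.6678
Step 3: Project onto [-1, 2].
x_proj = clip(-0.9405) = -0.9405
y_proj = clip(0.6678) = 0.6678
Step 4: Evaluate f.
f(-0.9405, 0.6678) = 10.1437


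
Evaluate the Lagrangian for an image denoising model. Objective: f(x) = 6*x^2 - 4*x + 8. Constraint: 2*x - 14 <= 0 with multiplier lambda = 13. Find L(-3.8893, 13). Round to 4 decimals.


Step 1: Evaluate f(x).
f(-3.8893) = 6*(-3.8893)^2 - 4*(-3.8893) + 8 = 114.3171
Step 2: Evaluate g(x).
g(-3.8893) = 2*-3.8893 - 14 = -21.7786
Step 3: Compute Lagrangian.
L = 114.3171 + 13*-21.7786 = -168.8047


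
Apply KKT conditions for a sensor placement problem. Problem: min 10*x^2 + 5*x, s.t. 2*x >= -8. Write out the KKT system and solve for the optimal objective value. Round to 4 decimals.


Step 1: Try lambda = 0 (constraint inactive).
Stationarity: 2*10*x + 5 = 0
x* = -5/(2*10) = -0.25
Check constraint: 2*-0.25 = -0.5 >= -8 -- satisfied.
Step 2: Compute optimal value.
f(x*) = 10*(-0.25)^2 + 5*(-0.25) = -0.625


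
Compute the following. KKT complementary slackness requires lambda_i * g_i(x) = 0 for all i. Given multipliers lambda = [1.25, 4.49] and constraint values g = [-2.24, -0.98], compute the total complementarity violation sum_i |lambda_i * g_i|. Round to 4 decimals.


KKT complementary slackness check:
lambda_1 * g_1 = 1.25 * -2.24 = -2.8
lambda_2 * g_2 = 4.49 * -0.98 = -4.4002
Total violation = 2.8 + 4.4002 = 7.2002


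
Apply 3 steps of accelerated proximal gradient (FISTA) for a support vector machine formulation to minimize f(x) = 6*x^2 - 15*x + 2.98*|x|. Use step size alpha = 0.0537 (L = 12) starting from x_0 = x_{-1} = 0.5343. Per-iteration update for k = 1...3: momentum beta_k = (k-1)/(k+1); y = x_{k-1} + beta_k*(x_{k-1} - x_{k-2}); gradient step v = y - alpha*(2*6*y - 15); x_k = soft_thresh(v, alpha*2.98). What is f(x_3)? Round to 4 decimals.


FISTA on f(x) = 6*x^2 - 15*x + 2.98*|x|
L = 12, alpha = 0.0537
Iteration 1: beta = 0.0, y = 0.5343 + 0.0*(0.5343 - 0.5343) = 0.5343
  grad(y) = -8.5884, v = y - alpha*grad = 0.9955
  prox(v) = soft_thresh(0.9955, 0.16) = 0.8355
Iteration 2: beta = 0.3333, y = 0.8355 + 0.3333*(0.8355 - 0.5343) = 0.9359
  grad(y) = -3.7697, v = y - alpha*grad = 1.1383
  prox(v) = soft_thresh(1.1383, 0.16) = 0.9783
Iteration 3: beta = 0.5, y = 0.9783 + 0.5*(0.9783 - 0.8355) = 1.0497
  grad(y) = -2.404, v = y - alpha*grad = 1.1788
  prox(v) = soft_thresh(1.1788, 0.16) = 1.0187
f(x_3) = 6*1.0187^2 - 15*1.0187 + 2.98*|1.0187| = -6.0183


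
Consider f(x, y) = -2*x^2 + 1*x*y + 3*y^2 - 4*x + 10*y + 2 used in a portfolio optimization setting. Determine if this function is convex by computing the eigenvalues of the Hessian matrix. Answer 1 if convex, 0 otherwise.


The Hessian of f(x,y) = -2*x^2 + 1*x*y + 3*y^2 - 4*x + 10*y + 2 is:
H = [[-4, 1], [1, 6]]
Trace = -4 + 6 = 2
Determinant = -4*6 - (1)^2 = -25
Discriminant = (2)^2 - 4*-25 = 104.0
Eigenvalues: lambda_1 = -4.099, lambda_2 = 6.099
The function is not convex.

0


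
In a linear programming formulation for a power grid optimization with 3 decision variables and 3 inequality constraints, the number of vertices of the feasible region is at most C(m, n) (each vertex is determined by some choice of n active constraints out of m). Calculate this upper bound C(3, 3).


Each vertex corresponds to some choice of n active constraints out of m, so the number of vertices is at most C(m, n) = m! / (n!(m-n)!).
m = 3, n = 3
Numerator: 3 * 2 * 1
Denominator: 3! = 6
C(3, 3) = 1


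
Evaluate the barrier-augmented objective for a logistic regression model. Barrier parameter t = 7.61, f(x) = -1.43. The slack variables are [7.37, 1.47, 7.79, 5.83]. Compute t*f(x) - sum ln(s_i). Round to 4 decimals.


Step 1: Compute log-barrier.
ln values: [1.9974, 0.3853, 2.0528, 1.763]
phi = -(1.9974 + 0.3853 + 2.0528 + 1.763) = -6.1985
Step 2: Compute augmented objective.
t*f(x) = 7.61*-1.43 = -10.8823
Total = -10.8823 - 6.1985 = -17.0808


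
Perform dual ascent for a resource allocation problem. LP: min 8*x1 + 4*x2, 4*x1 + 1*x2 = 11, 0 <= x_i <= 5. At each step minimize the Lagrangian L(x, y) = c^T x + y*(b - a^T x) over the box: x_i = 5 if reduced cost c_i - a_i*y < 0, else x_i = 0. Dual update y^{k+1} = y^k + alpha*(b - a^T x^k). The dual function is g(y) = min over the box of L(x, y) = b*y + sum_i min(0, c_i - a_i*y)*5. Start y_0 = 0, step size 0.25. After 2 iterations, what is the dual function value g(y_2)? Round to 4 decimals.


Dual ascent for LP: min 8*x1 + 4*x2, 4*x1 + 1*x2 = 11, 0 <= x_i <= 5
Step 1: y^k = 0.0, reduced costs: (8.0, 4.0)
  x^k = (0.0, 0.0), subgradient = b - a^T x = 11.0
  y^{k+1} = 0.0 + 0.25*11.0 = 2.75
Step 2: y^k = 2.75, reduced costs: (-3.0, 1.25)
  x^k = (5.0, 0.0), subgradient = b - a^T x = -9.0
  y^{k+1} = 2.75 + 0.25*-9.0 = 0.5
Dual objective at y_2 = 0.5: reduced costs (6.0, 3.5), box minimizer x = (0.0, 0.0)
g(y_2) = b*y + (c1 - a1*y)*x1 + (c2 - a2*y)*x2 = 11*0.5 + 6.0*0.0 + 3.5*0.0 = 5.5 + 0.0 + 0.0 = 5.5


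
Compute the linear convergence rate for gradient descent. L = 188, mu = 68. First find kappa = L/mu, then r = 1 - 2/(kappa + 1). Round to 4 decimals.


Step 1: Compute the condition number.
kappa = L/mu = 188/68 = 2.7647
Step 2: Compute the convergence rate.
r = 1 - 2/(kappa + 1) = 1 - 2*mu/(L + mu) = (L - mu)/(L + mu) = 120/256 = 0.4688


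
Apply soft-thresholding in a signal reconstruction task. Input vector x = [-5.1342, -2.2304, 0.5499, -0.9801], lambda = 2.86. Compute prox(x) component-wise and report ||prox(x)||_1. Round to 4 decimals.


Soft-thresholding with lambda = 2.86:
prox(-5.1342) = sign(-5.1342)*max(|-5.1342| - 2.86, 0) = -2.2742
prox(-2.2304) = sign(-2.2304)*max(|-2.2304| - 2.86, 0) = 0.0
prox(0.5499) = sign(0.5499)*max(|0.5499| - 2.86, 0) = 0.0
prox(-0.9801) = sign(-0.9801)*max(|-0.9801| - 2.86, 0) = 0.0
prox(x) = [-2.2742, 0.0, 0.0, 0.0]
||prox(x)||_1 = 2.2742 + 0.0 + 0.0 + 0.0 = 2.2742


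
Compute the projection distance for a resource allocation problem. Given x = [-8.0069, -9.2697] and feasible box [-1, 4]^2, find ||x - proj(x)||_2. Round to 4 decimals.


Project each component onto [-1, 4].
clip(-8.0069) = -1.0, clip(-9.2697) = -1.0
Projection = [-1.0, -1.0]
Squared diffs: [49.0966, 68.3879]
Distance = sqrt(117.4845) = 10.839


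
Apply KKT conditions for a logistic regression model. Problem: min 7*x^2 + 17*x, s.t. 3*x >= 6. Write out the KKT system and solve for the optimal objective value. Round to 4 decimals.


Step 1: Try lambda = 0 (constraint inactive).
x_unc = -17/(2*7) = -1.2143
Check: 3*-1.2143 = -3.6429 < 6 -- violated!
Step 2: Constraint must be active: 3*x = 6
x* = 6/3 = 2.0
lambda = (2*7*2.0 + 17)/3 = 15.0
Step 3: Compute optimal value.
f(x*) = 7*2.0^2 + 17*2.0 = 62.0


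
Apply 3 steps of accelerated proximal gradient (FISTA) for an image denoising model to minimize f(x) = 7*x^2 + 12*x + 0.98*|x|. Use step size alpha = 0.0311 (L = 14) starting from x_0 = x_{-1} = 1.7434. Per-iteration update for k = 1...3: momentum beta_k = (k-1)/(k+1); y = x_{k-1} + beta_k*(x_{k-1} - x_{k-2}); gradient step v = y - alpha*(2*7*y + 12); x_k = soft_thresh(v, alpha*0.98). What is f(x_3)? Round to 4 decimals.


FISTA on f(x) = 7*x^2 + 12*x + 0.98*|x|
L = 14, alpha = 0.0311
Iteration 1: beta = 0.0, y = 1.7434 + 0.0*(1.7434 - 1.7434) = 1.7434
  grad(y) = 36.4076, v = y - alpha*grad = 0.6111
  prox(v) = soft_thresh(0.6111, 0.0305) = 0.5806
Iteration 2: beta = 0.3333, y = 0.5806 + 0.3333*(0.5806 - 1.7434) = 0.1931
  grad(y) = 14.7029, v = y - alpha*grad = -0.2642
  prox(v) = soft_thresh(-0.2642, 0.0305) = -0.2337
Iteration 3: beta = 0.5, y = -0.2337 + 0.5*(-0.2337 - 0.5806) = -0.6409
  grad(y) = 3.0274, v = y - alpha*grad = -0.7351
  prox(v) = soft_thresh(-0.7351, 0.0305) = -0.7046
f(x_3) = 7*(-0.7046)^2 + 12*(-0.7046) + 0.98*|-0.7046| = -4.2894


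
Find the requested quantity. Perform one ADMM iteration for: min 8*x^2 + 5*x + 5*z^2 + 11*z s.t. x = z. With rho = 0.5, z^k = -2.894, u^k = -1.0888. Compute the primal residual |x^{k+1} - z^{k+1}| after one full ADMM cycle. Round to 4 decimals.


ADMM iteration with rho = 0.5, z^k = -2.894, u^k = -1.0888
Step 1: x-update.
Minimize 8*x^2 + 5*x + (0.5/2)*(x + 2.894 - 1.0888)^2
FOC: (2*8 + 0.5)*x = -5 + 0.5*(-2.894 + 1.0888)
x^{k+1} = -0.3577
Step 2: z-update.
Minimize 5*z^2 + 11*z + (0.5/2)*(-0.3577 - z - 1.0888)^2
FOC: (2*5 + 0.5)*z = -11 + 0.5*(-0.3577 - 1.0888)
z^{k+1} = -1.1165
Step 3: u-update.
u^{k+1} = -1.0888 - 0.3577 + 1.1165 = -0.33
Step 4: Primal residual = |-0.3577 + 1.1165| = 0.7588


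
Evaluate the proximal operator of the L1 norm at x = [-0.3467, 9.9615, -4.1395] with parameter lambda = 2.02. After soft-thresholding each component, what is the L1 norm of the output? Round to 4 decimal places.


Soft-thresholding with lambda = 2.02:
prox(-0.3467) = sign(-0.3467)*max(|-0.3467| - 2.02, 0) = 0.0
prox(9.9615) = sign(9.9615)*max(|9.9615| - 2.02, 0) = 7.9415
prox(-4.1395) = sign(-4.1395)*max(|-4.1395| - 2.02, 0) = -2.1195
prox(x) = [0.0, 7.9415, -2.1195]
||prox(x)||_1 = 0.0 + 7.9415 + 2.1195 = 10.061


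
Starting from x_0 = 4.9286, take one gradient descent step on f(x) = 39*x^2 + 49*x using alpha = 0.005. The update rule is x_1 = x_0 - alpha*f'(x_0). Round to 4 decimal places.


We compute the gradient at x_0 and apply the update.
f'(x) = 78*x + 49
f'(4.9286) = 78*4.9286 + 49 = 433.4308
x_1 = 4.9286 - 0.005*433.4308 = 2.7614


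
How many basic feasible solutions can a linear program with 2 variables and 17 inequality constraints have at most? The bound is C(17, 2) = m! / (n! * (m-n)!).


Each vertex corresponds to some choice of n active constraints out of m, so the number of vertices is at most C(m, n) = m! / (n!(m-n)!).
m = 17, n = 2
Numerator: 17 * 16
Denominator: 2! = 2
C(17, 2) = 136


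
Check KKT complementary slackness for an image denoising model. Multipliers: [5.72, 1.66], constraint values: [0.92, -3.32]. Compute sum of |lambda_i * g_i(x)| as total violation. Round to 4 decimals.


KKT complementary slackness check:
lambda_1 * g_1 = 5.72 * 0.92 = 5.2624
lambda_2 * g_2 = 1.66 * -3.32 = -5.5112
Total violation = 5.2624 + 5.5112 = 10.7736


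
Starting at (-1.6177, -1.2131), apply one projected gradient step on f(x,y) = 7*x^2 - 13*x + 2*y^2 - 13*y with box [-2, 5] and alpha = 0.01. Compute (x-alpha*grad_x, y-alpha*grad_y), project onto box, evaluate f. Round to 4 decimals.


Step 1: Compute gradient at (-1.6177, -1.2131).
grad_x = 2*7*-1.6177 - 13 = -35.6478
grad_y = 2*2*-1.2131 - 13 = -17.8524
Step 2: Gradient step.
x_raw = -1.6177 - 0.01*-35.6478 = -1.2612
y_raw = -1.2131 - 0.01*-17.8524 = -1.0346
Step 3: Project onto [-2, 5].
x_proj = clip(-1.2612) = -1.2612
y_proj = clip(-1.0346) = -1.0346
Step 4: Evaluate f.
f(-1.2612, -1.0346) = 43.1208


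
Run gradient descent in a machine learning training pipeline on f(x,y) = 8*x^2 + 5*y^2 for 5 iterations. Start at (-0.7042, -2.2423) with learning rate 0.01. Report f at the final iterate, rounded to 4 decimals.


Gradient descent on f(x,y) = 8*x^2 + 5*y^2.
Starting point: (-0.7042, -2.2423), alpha = 0.01
Step 1: grad_x = 2*8*-0.7042 = -11.2672, grad_y = 2*5*-2.2423 = -22.423
  x_1 = -0.7042 - 0.01*-11.2672 = -0.5915
  y_1 = -2.2423 - 0.01*-22.423 = -2.0181
Step 2: grad_x = 2*8*-0.5915 = -9.4644, grad_y = 2*5*-2.0181 = -20.1807
  x_2 = -0.5915 - 0.01*-9.4644 = -0.4969
  y_2 = -2.0181 - 0.01*-20.1807 = -1.8163
Step 3: grad_x = 2*8*-0.4969 = -7.9501, grad_y = 2*5*-1.8163 = -18.1626
  x_3 = -0.4969 - 0.01*-7.9501 = -0.4174
  y_3 = -1.8163 - 0.01*-18.1626 = -1.6346
Step 4: grad_x = 2*8*-0.4174 = -6.6781, grad_y = 2*5*-1.6346 = -16.3464
  x_4 = -0.4174 - 0.01*-6.6781 = -0.3506
  y_4 = -1.6346 - 0.01*-16.3464 = -1.4712
Step 5: grad_x = 2*8*-0.3506 = -5.6096, grad_y = 2*5*-1.4712 = -14.7117
  x_5 = -0.3506 - 0.01*-5.6096 = -0.2945
  y_5 = -1.4712 - 0.01*-14.7117 = -1.3241
f(-0.2945, -1.3241) = 8*(-0.2945)^2 + 5*(-1.3241)^2 = 9.4595


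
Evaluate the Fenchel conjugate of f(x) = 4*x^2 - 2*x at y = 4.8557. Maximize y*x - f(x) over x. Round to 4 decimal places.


f*(y) = sup_x {y*x - a*x^2 - b*x} = sup_x {(y-b)*x - a*x^2}
FOC: (y - b) - 2a*x = 0 => x* = (y - b)/(2a)
x* = (4.8557 + 2)/(2*4) = 0.857
f*(4.8557) = (y-b)^2/(4a) = (4.8557 + 2)^2/(4*4)
= 47.0006/16 = 2.9375


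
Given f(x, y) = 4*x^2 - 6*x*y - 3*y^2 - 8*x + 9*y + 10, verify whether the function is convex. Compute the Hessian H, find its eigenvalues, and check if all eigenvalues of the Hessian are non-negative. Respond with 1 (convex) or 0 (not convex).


The Hessian of f(x,y) = 4*x^2 - 6*x*y - 3*y^2 - 8*x + 9*y + 10 is:
H = [[8, -6], [-6, -6]]
Trace = 8 - 6 = 2
Determinant = 8*-6 - (-6)^2 = -84
Discriminant = (2)^2 - 4*-84 = 340.0
Eigenvalues: lambda_1 = -8.2195, lambda_2 = 10.2195
The function is not convex.

0


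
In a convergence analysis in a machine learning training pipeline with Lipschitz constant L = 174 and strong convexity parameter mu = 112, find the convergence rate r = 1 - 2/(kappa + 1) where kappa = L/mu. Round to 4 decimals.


Step 1: Compute the condition number.
kappa = L/mu = 174/112 = 1.5536
Step 2: Compute the convergence rate.
r = 1 - 2/(kappa + 1) = 1 - 2*mu/(L + mu) = (L - mu)/(L + mu) = 62/286 = 0.2168


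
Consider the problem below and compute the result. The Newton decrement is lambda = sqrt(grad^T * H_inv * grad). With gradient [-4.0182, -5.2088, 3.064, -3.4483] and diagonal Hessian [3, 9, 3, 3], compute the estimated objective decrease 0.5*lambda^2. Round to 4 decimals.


Step 1: H is diagonal, so H^(-1) * g = [-1.3394, -0.5788, 1.0213, -1.1494].
Step 2: g^T H^(-1) g = sum_i g_i^2 / H_ii
  = (-4.0182)^2/3 + (-5.2088)^2/9 + (3.064)^2/3 + (-3.4483)^2/3
  = 5.382 + 3.0146 + 3.1294 + 3.9636 = 15.4896
Step 3: Objective decrease = 0.5 * g^T H^(-1) g = 7.7448


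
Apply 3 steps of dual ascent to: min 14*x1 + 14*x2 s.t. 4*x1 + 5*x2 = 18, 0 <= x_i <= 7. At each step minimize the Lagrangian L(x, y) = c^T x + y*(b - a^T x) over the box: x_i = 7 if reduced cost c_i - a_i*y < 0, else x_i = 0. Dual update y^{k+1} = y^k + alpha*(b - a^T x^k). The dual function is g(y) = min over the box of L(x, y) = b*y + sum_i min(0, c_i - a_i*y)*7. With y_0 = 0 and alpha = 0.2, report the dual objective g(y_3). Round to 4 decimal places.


Dual ascent for LP: min 14*x1 + 14*x2, 4*x1 + 5*x2 = 18, 0 <= x_i <= 7
Step 1: y^k = 0.0, reduced costs: (14.0, 14.0)
  x^k = (0.0, 0.0), subgradient = b - a^T x = 18.0
  y^{k+1} = 0.0 + 0.2*18.0 = 3.6
Step 2: y^k = 3.6, reduced costs: (-0.4, -4.0)
  x^k = (7.0, 7.0), subgradient = b - a^T x = -45.0
  y^{k+1} = 3.6 + 0.2*-45.0 = -5.4
Step 3: y^k = -5.4, reduced costs: (35.6, 41.0)
  x^k = (0.0, 0.0), subgradient = b - a^T x = 18.0
  y^{k+1} = -5.4 + 0.2*18.0 = -1.8
Dual objective at y_3 = -1.8: reduced costs (21.2, 23.0), box minimizer x = (0.0, 0.0)
g(y_3) = b*y + (c1 - a1*y)*x1 + (c2 - a2*y)*x2 = 18*(-1.8) + 21.2*0.0 + 23.0*0.0 = -32.4 + 0.0 + 0.0 = -32.4


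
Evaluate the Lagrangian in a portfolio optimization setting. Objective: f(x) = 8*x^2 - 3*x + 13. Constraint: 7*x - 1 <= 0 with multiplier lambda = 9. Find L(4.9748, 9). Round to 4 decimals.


Step 1: Evaluate f(x).
f(4.9748) = 8*4.9748^2 - 3*4.9748 + 13 = 196.0647
Step 2: Evaluate g(x).
g(4.9748) = 7*4.9748 - 1 = 33.8236
Step 3: Compute Lagrangian.
L = 196.0647 + 9*33.8236 = 500.4771


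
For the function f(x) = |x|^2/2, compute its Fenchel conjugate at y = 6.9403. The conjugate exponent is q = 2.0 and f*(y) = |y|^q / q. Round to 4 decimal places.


The conjugate exponent q satisfies 1/p + 1/q = 1.
p = 2, so q = 2/(2 - 1) = 2.0
|y|^q = 6.9403^2.0 = 48.1678
f*(6.9403) = 48.1678 / 2.0 = 24.0839


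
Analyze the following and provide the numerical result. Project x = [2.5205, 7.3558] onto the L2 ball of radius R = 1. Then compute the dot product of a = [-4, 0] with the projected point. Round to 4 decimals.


Step 1: Compute ||x|| (intermediates to 6 decimals).
||x|| = sqrt(2.5205^2 + 7.3558^2) = 7.775649
Step 2: Project.
Since ||x|| > R, scale = R/||x|| = 1/7.775649 = 0.128607, proj(x) = scale * x
proj(x) = [0.324154, 0.946007]
Step 3: Dot product.
a^T * proj(x) = -4*0.324154 + 0*0.946007 = -1.2966


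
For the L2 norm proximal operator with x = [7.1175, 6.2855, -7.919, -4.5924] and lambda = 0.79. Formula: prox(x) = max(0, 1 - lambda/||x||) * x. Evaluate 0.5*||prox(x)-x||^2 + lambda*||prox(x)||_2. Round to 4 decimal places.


Step 1: Compute ||x||.
||x|| = 13.1897
Step 2: Compute scaling factor.
scale = max(0, 1 - 0.79/13.1897) = 0.9401
Step 3: prox(x) = [6.6912, 5.909, -7.4447, -4.3173]
||prox(x)|| = 12.3997
Step 4: Proximal objective.
0.5*||prox-x||^2 = 0.3121
lambda*||prox|| = 9.7958
Total = 10.1078


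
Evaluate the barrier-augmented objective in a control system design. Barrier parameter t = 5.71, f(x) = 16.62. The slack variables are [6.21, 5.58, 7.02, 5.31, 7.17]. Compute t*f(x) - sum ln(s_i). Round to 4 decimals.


Step 1: Compute log-barrier.
ln values: [1.8262, 1.7192, 1.9488, 1.6696, 1.9699]
phi = -(1.8262 + 1.7192 + 1.9488 + 1.6696 + 1.9699) = -9.1336
Step 2: Compute augmented objective.
t*f(x) = 5.71*16.62 = 94.9002
Total = 94.9002 - 9.1336 = 85.7666


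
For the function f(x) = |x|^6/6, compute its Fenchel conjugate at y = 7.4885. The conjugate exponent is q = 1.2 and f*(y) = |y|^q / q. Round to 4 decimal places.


The conjugate exponent q satisfies 1/p + 1/q = 1.
p = 6, so q = 6/(6 - 1) = 1.2
|y|^q = 7.4885^1.2 = 11.2014
f*(7.4885) = 11.2014 / 1.2 = 9.3345


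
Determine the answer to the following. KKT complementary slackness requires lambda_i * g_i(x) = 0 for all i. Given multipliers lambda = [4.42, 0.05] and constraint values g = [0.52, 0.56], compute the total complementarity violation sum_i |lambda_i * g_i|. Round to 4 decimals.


KKT complementary slackness check:
lambda_1 * g_1 = 4.42 * 0.52 = 2.2984
lambda_2 * g_2 = 0.05 * 0.56 = 0.028
Total violation = 2.2984 + 0.028 = 2.3264


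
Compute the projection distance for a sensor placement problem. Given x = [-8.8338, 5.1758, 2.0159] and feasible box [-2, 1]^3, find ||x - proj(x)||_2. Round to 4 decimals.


Project each component onto [-2, 1].
clip(-8.8338) = -2.0, clip(5.1758) = 1.0, clip(2.0159) = 1.0
Projection = [-2.0, 1.0, 1.0]
Squared diffs: [46.7008, 17.4373, 1.0321]
Distance = sqrt(65.1702) = 8.0728


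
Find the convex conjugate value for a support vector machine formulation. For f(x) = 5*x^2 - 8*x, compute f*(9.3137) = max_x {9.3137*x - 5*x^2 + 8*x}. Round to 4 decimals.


f*(y) = sup_x {y*x - a*x^2 - b*x} = sup_x {(y-b)*x - a*x^2}
FOC: (y - b) - 2a*x = 0 => x* = (y - b)/(2a)
x* = (9.3137 + 8)/(2*5) = 1.7314
f*(9.3137) = (y-b)^2/(4a) = (9.3137 + 8)^2/(4*5)
= 299.7642/20 = 14.9882


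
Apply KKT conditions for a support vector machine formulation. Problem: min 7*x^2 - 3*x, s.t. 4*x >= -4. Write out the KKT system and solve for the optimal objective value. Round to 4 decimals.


Step 1: Try lambda = 0 (constraint inactive).
Stationarity: 2*7*x - 3 = 0
x* = 3/(2*7) = 3/14 = 0.2143 (rounded; the exact value 3/14 is used below)
Check constraint: 4*0.2143 = 0.8572 >= -4 -- satisfied.
Step 2: Compute optimal value.
f(x*) = 7*(3/14)^2 - 3*(3/14) = -0.3214


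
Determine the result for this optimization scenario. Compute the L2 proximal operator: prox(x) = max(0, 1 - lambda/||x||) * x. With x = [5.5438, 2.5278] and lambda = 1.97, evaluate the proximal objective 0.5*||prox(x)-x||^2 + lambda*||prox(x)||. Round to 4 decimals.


Step 1: Compute ||x||.
||x|| = 6.0929
Step 2: Compute scaling factor.
scale = max(0, 1 - 1.97/6.0929) = 0.6767
Step 3: prox(x) = [3.7513, 1.7105]
||prox(x)|| = 4.1229
Step 4: Proximal objective.
0.5*||prox-x||^2 = 1.9405
lambda*||prox|| = 8.1221
Total = 10.0626


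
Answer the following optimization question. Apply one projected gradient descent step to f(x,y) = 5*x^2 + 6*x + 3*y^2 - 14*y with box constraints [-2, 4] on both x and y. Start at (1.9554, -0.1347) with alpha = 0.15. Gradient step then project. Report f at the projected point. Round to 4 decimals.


Step 1: Compute gradient at (1.9554, -0.1347).
grad_x = 2*5*1.9554 + 6 = 25.554
grad_y = 2*3*-0.1347 - 14 = -14.8082
Step 2: Gradient step.
x_raw = 1.9554 - 0.15*25.554 = -1.8777
y_raw = -0.1347 - 0.15*-14.8082 = 2.0865
Step 3: Project onto [-2, 4].
x_proj = clip(-1.8777) = -1.8777
y_proj = clip(2.0865) = 2.0865
Step 4: Evaluate f.
f(-1.8777, 2.0865) = -9.788


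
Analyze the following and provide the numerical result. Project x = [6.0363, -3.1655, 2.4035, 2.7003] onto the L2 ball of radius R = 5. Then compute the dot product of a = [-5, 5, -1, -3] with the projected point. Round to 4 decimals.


Step 1: Compute ||x|| (intermediates to 6 decimals).
||x|| = sqrt(6.0363^2 + (-3.1655)^2 + 2.4035^2 + 2.7003^2) = 7.715293
Step 2: Project.
Since ||x|| > R, scale = R/||x|| = 5/7.715293 = 0.648064, proj(x) = scale * x
proj(x) = [3.911909, -2.051447, 1.557622, 1.749967]
Step 3: Dot product.
a^T * proj(x) = -5*3.911909 + 5*(-2.051447) - 1*1.557622 - 3*1.749967 = -36.6243


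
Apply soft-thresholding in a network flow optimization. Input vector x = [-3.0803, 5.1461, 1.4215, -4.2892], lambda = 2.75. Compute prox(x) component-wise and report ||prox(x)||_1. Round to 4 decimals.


Soft-thresholding with lambda = 2.75:
prox(-3.0803) = sign(-3.0803)*max(|-3.0803| - 2.75, 0) = -0.3303
prox(5.1461) = sign(5.1461)*max(|5.1461| - 2.75, 0) = 2.3961
prox(1.4215) = sign(1.4215)*max(|1.4215| - 2.75, 0) = 0.0
prox(-4.2892) = sign(-4.2892)*max(|-4.2892| - 2.75, 0) = -1.5392
prox(x) = [-0.3303, 2.3961, 0.0, -1.5392]
||prox(x)||_1 = 0.3303 + 2.3961 + 0.0 + 1.5392 = 4.2656


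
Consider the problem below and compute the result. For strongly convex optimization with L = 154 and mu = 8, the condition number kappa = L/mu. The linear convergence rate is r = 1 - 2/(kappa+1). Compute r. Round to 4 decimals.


Step 1: Compute the condition number.
kappa = L/mu = 154/8 = 19.25
Step 2: Compute the convergence rate.
r = 1 - 2/(kappa + 1) = 1 - 2*mu/(L + mu) = (L - mu)/(L + mu) = 146/162 = 0.9012


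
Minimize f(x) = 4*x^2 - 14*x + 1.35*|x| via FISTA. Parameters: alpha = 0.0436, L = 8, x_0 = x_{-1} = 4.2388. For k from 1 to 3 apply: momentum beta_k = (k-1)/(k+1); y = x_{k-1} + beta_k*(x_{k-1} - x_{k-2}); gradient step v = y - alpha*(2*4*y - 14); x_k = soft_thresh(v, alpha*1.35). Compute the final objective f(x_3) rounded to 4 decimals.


FISTA on f(x) = 4*x^2 - 14*x + 1.35*|x|
L = 8, alpha = 0.0436
Iteration 1: beta = 0.0, y = 4.2388 + 0.0*(4.2388 - 4.2388) = 4.2388
  grad(y) = 19.9104, v = y - alpha*grad = 3.3707
  prox(v) = soft_thresh(3.3707, 0.0589) = 3.3118
Iteration 2: beta = 0.3333, y = 3.3118 + 0.3333*(3.3118 - 4.2388) = 3.0029
  grad(y) = 10.0229, v = y - alpha*grad = 2.5659
  prox(v) = soft_thresh(2.5659, 0.0589) = 2.507
Iteration 3: beta = 0.5, y = 2.507 + 0.5*(2.507 - 3.3118) = 2.1046
  grad(y) = 2.8367, v = y - alpha*grad = 1.9809
  prox(v) = soft_thresh(1.9809, 0.0589) = 1.922
f(x_3) = 4*1.922^2 - 14*1.922 + 1.35*|1.922| = -9.5368


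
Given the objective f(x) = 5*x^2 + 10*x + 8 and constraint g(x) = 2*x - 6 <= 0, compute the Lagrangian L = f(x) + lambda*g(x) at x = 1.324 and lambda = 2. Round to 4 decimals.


Step 1: Evaluate f(x).
f(1.324) = 5*1.324^2 + 10*1.324 + 8 = 30.0049
Step 2: Evaluate g(x).
g(1.324) = 2*1.324 - 6 = -3.352
Step 3: Compute Lagrangian.
L = 30.0049 + 2*-3.352 = 23.3009


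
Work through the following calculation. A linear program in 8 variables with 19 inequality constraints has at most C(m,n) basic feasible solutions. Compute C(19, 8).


Each vertex corresponds to some choice of n active constraints out of m, so the number of vertices is at most C(m, n) = m! / (n!(m-n)!).
m = 19, n = 8
Numerator: 19 * 18 * 17 * 16 * 15 * 14 * 13 * 12
Denominator: 8! = 40320
C(19, 8) = 75582


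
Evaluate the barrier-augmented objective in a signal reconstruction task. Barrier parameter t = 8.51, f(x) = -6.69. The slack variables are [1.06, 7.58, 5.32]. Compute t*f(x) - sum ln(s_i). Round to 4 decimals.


Step 1: Compute log-barrier.
ln values: [0.0583, 2.0255, 1.6715]
phi = -(0.0583 + 2.0255 + 1.6715) = -3.7553
Step 2: Compute augmented objective.
t*f(x) = 8.51*-6.69 = -56.9319
Total = -56.9319 - 3.7553 = -60.6872


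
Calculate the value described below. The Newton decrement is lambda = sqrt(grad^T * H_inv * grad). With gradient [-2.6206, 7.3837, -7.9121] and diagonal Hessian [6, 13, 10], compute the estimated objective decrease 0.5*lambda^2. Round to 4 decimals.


Step 1: H is diagonal, so H^(-1) * g = [-0.4368, 0.568, -0.7912].
Step 2: g^T H^(-1) g = sum_i g_i^2 / H_ii
  = (-2.6206)^2/6 + (7.3837)^2/13 + (-7.9121)^2/10
  = 1.1446 + 4.1938 + 6.2601 = 11.5985
Step 3: Objective decrease = 0.5 * g^T H^(-1) g = 5.7992


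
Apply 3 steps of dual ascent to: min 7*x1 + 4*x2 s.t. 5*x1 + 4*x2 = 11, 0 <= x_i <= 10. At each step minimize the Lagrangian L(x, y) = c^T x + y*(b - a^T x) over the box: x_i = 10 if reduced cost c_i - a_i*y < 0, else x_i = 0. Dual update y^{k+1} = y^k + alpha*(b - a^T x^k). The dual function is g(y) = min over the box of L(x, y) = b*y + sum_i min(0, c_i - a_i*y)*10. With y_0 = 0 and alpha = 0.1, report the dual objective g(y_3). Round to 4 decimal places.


Dual ascent for LP: min 7*x1 + 4*x2, 5*x1 + 4*x2 = 11, 0 <= x_i <= 10
Step 1: y^k = 0.0, reduced costs: (7.0, 4.0)
  x^k = (0.0, 0.0), subgradient = b - a^T x = 11.0
  y^{k+1} = 0.0 + 0.1*11.0 = 1.1
Step 2: y^k = 1.1, reduced costs: (1.5, -0.4)
  x^k = (0.0, 10.0), subgradient = b - a^T x = -29.0
  y^{k+1} = 1.1 + 0.1*-29.0 = -1.8
Step 3: y^k = -1.8, reduced costs: (16.0, 11.2)
  x^k = (0.0, 0.0), subgradient = b - a^T x = 11.0
  y^{k+1} = -1.8 + 0.1*11.0 = -0.7
Dual objective at y_3 = -0.7: reduced costs (10.5, 6.8), box minimizer x = (0.0, 0.0)
g(y_3) = b*y + (c1 - a1*y)*x1 + (c2 - a2*y)*x2 = 11*(-0.7) + 10.5*0.0 + 6.8*0.0 = -7.7 + 0.0 + 0.0 = -7.7


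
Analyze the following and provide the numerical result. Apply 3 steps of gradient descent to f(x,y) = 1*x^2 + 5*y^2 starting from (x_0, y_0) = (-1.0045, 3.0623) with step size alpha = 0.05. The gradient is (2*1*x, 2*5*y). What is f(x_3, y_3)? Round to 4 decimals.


Gradient descent on f(x,y) = 1*x^2 + 5*y^2.
Starting point: (-1.0045, 3.0623), alpha = 0.05
Step 1: grad_x = 2*1*-1.0045 = -2.009, grad_y = 2*5*3.0623 = 30.623
  x_1 = -1.0045 - 0.05*-2.009 = -0.9041
  y_1 = 3.0623 - 0.05*30.623 = 1.5312
Step 2: grad_x = 2*1*-0.9041 = -1.8081, grad_y = 2*5*1.5312 = 15.3115
  x_2 = -0.9041 - 0.05*-1.8081 = -0.8136
  y_2 = 1.5312 - 0.05*15.3115 = 0.7656
Step 3: grad_x = 2*1*-0.8136 = -1.6273, grad_y = 2*5*0.7656 = 7.6558
  x_3 = -0.8136 - 0.05*-1.6273 = -0.7323
  y_3 = 0.7656 - 0.05*7.6558 = 0.3828
f(-0.7323, 0.3828) = 1*(-0.7323)^2 + 5*0.3828^2 = 1.2689


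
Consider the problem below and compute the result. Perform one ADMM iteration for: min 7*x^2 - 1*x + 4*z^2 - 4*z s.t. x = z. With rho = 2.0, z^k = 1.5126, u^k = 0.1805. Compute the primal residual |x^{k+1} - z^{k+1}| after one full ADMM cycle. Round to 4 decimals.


ADMM iteration with rho = 2.0, z^k = 1.5126, u^k = 0.1805
Step 1: x-update.
Minimize 7*x^2 - 1*x + (2.0/2)*(x - 1.5126 + 0.1805)^2
FOC: (2*7 + 2.0)*x = 1 + 2.0*(1.5126 - 0.1805)
x^{k+1} = 0.229
Step 2: z-update.
Minimize 4*z^2 - 4*z + (2.0/2)*(0.229 - z + 0.1805)^2
FOC: (2*4 + 2.0)*z = 4 + 2.0*(0.229 + 0.1805)
z^{k+1} = 0.4819
Step 3: u-update.
u^{k+1} = 0.1805 + 0.229 - 0.4819 = -0.0724
Step 4: Primal residual = |0.229 - 0.4819| = 0.2529


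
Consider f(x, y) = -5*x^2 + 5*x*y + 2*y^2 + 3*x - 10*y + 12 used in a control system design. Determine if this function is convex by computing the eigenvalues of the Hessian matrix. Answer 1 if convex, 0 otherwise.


The Hessian of f(x,y) = -5*x^2 + 5*x*y + 2*y^2 + 3*x - 10*y + 12 is:
H = [[-10, 5], [5, 4]]
Trace = -10 + 4 = -6
Determinant = -10*4 - (5)^2 = -65
Discriminant = (-6)^2 - 4*-65 = 296.0
Eigenvalues: lambda_1 = -11.6023, lambda_2 = 5.6023
The function is not convex.

0


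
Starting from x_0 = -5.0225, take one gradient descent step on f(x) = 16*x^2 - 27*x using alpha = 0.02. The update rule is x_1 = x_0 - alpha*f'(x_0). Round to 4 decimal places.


We compute the gradient at x_0 and apply the update.
f'(x) = 32*x - 27
f'(-5.0225) = 32*-5.0225 - 27 = -187.72
x_1 = -5.0225 - 0.02*-187.72 = -1.2681


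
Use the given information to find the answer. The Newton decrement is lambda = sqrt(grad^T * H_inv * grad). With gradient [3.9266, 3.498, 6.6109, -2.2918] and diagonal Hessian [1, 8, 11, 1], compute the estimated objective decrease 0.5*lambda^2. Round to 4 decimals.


Step 1: H is diagonal, so H^(-1) * g = [3.9266, 0.4373, 0.601, -2.2918].
Step 2: g^T H^(-1) g = sum_i g_i^2 / H_ii
  = (3.9266)^2/1 + (3.498)^2/8 + (6.6109)^2/11 + (-2.2918)^2/1
  = 15.4182 + 1.5295 + 3.9731 + 5.2523 = 26.1731
Step 3: Objective decrease = 0.5 * g^T H^(-1) g = 13.0866


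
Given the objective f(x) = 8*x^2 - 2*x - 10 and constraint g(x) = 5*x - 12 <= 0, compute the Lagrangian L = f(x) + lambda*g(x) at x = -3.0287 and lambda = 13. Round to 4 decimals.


Step 1: Evaluate f(x).
f(-3.0287) = 8*(-3.0287)^2 - 2*(-3.0287) - 10 = 69.4416
Step 2: Evaluate g(x).
g(-3.0287) = 5*-3.0287 - 12 = -27.1435
Step 3: Compute Lagrangian.
L = 69.4416 + 13*-27.1435 = -283.4239


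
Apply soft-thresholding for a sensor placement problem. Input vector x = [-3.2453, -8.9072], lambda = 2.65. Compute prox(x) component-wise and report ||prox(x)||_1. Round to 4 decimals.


Soft-thresholding with lambda = 2.65:
prox(-3.2453) = sign(-3.2453)*max(|-3.2453| - 2.65, 0) = -0.5953
prox(-8.9072) = sign(-8.9072)*max(|-8.9072| - 2.65, 0) = -6.2572
prox(x) = [-0.5953, -6.2572]
||prox(x)||_1 = 0.5953 + 6.2572 = 6.8525


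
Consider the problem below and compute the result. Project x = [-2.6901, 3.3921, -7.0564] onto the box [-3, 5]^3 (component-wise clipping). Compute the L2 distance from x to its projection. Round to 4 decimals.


Project each component onto [-3, 5].
clip(-2.6901) = -2.6901, clip(3.3921) = 3.3921, clip(-7.0564) = -3.0
Projection = [-2.6901, 3.3921, -3.0]
Squared diffs: [0.0, 0.0, 16.4544]
Distance = sqrt(16.4544) = 4.0564


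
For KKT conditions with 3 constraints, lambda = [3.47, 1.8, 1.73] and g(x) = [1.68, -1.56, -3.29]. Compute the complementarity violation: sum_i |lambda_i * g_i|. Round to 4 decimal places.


KKT complementary slackness check:
lambda_1 * g_1 = 3.47 * 1.68 = 5.8296
lambda_2 * g_2 = 1.8 * -1.56 = -2.808
lambda_3 * g_3 = 1.73 * -3.29 = -5.6917
Total violation = 5.8296 + 2.808 + 5.6917 = 14.3293


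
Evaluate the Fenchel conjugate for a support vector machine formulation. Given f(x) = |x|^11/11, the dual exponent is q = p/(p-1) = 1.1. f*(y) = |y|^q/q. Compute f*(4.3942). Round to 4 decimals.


The conjugate exponent q satisfies 1/p + 1/q = 1.
p = 11, so q = 11/(11 - 1) = 1.1
|y|^q = 4.3942^1.1 = 5.0953
f*(4.3942) = 5.0953 / 1.1 = 4.6321


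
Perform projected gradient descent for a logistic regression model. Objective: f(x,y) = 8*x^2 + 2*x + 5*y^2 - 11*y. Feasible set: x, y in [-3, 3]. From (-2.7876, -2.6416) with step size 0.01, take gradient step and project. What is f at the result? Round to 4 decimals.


Step 1: Compute gradient at (-2.7876, -2.6416).
grad_x = 2*8*-2.7876 + 2 = -42.6016
grad_y = 2*5*-2.6416 - 11 = -37.416
Step 2: Gradient step.
x_raw = -2.7876 - 0.01*-42.6016 = -2.3616
y_raw = -2.6416 - 0.01*-37.416 = -2.2674
Step 3: Project onto [-3, 3].
x_proj = clip(-2.3616) = -2.3616
y_proj = clip(-2.2674) = -2.2674
Step 4: Evaluate f.
f(-2.3616, -2.2674) = 90.5417


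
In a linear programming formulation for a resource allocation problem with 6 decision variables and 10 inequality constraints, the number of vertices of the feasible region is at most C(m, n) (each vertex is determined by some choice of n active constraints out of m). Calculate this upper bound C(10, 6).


Each vertex corresponds to some choice of n active constraints out of m, so the number of vertices is at most C(m, n) = m! / (n!(m-n)!).
m = 10, n = 6
Numerator: 10 * 9 * 8 * 7 * 6 * 5
Denominator: 6! = 720
C(10, 6) = 210


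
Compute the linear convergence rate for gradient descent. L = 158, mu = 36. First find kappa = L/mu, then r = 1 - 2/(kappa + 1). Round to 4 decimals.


Step 1: Compute the condition number.
kappa = L/mu = 158/36 = 4.3889
Step 2: Compute the convergence rate.
r = 1 - 2/(kappa + 1) = 1 - 2*mu/(L + mu) = (L - mu)/(L + mu) = 122/194 = 0.6289


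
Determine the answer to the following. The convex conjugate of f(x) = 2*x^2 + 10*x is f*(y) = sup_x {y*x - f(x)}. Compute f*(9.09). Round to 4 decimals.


f*(y) = sup_x {y*x - a*x^2 - b*x} = sup_x {(y-b)*x - a*x^2}
FOC: (y - b) - 2a*x = 0 => x* = (y - b)/(2a)
x* = (9.09 - 10)/(2*2) = -0.2275
f*(9.09) = (y-b)^2/(4a) = (9.09 - 10)^2/(4*2)
= 0.8281/8 = 0.1035


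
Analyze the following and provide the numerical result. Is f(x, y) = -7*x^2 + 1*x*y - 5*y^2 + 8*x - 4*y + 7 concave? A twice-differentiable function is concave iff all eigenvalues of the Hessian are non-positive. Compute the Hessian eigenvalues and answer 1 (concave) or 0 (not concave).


The Hessian of f(x,y) = -7*x^2 + 1*x*y - 5*y^2 + 8*x - 4*y + 7 is:
H = [[-14, 1], [1, -10]]
Trace = -14 - 10 = -24
Determinant = -14*-10 - (1)^2 = 139
Discriminant = (-24)^2 - 4*139 = 20.0
Eigenvalues: lambda_1 = -14.2361, lambda_2 = -9.7639
The function is concave.

1


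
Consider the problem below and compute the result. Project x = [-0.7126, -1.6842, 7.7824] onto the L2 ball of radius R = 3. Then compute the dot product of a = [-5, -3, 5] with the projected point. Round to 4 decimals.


Step 1: Compute ||x|| (intermediates to 6 decimals).
||x|| = sqrt((-0.7126)^2 + (-1.6842)^2 + 7.7824^2) = 7.994378
Step 2: Project.
Since ||x|| > R, scale = R/||x|| = 3/7.994378 = 0.375264, proj(x) = scale * x
proj(x) = [-0.267413, -0.63202, 2.920455]
Step 3: Dot product.
a^T * proj(x) = -5*(-0.267413) - 3*(-0.63202) + 5*2.920455 = 17.8354


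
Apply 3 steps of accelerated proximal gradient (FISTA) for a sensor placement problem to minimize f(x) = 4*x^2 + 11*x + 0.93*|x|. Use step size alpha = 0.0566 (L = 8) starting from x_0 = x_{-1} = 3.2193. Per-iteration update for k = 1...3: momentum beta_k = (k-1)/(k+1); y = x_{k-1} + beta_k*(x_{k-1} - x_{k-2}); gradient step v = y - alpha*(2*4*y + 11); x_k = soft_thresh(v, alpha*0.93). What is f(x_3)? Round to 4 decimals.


FISTA on f(x) = 4*x^2 + 11*x + 0.93*|x|
L = 8, alpha = 0.0566
Iteration 1: beta = 0.0, y = 3.2193 + 0.0*(3.2193 - 3.2193) = 3.2193
  grad(y) = 36.7544, v = y - alpha*grad = 1.139
  prox(v) = soft_thresh(1.139, 0.0526) = 1.0864
Iteration 2: beta = 0.3333, y = 1.0864 + 0.3333*(1.0864 - 3.2193) = 0.3754
  grad(y) = 14.0031, v = y - alpha*grad = -0.4172
  prox(v) = soft_thresh(-0.4172, 0.0526) = -0.3646
Iteration 3: beta = 0.5, y = -0.3646 + 0.5*(-0.3646 - 1.0864) = -1.09
  grad(y) = 2.2799, v = y - alpha*grad = -1.2191
  prox(v) = soft_thresh(-1.2191, 0.0526) = -1.1664
f(x_3) = 4*(-1.1664)^2 + 11*(-1.1664) + 0.93*|-1.1664| = -6.3037


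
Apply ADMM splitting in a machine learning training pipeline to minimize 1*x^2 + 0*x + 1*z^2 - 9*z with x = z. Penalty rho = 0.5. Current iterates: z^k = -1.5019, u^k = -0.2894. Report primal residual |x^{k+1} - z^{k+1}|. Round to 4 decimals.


ADMM iteration with rho = 0.5, z^k = -1.5019, u^k = -0.2894
Step 1: x-update.
Minimize 1*x^2 + 0*x + (0.5/2)*(x + 1.5019 - 0.2894)^2
FOC: (2*1 + 0.5)*x = 0 + 0.5*(-1.5019 + 0.2894)
x^{k+1} = -0.2425
Step 2: z-update.
Minimize 1*z^2 - 9*z + (0.5/2)*(-0.2425 - z - 0.2894)^2
FOC: (2*1 + 0.5)*z = 9 + 0.5*(-0.2425 - 0.2894)
z^{k+1} = 3.4936
Step 3: u-update.
u^{k+1} = -0.2894 - 0.2425 - 3.4936 = -4.0255
Step 4: Primal residual = |-0.2425 - 3.4936| = 3.7361


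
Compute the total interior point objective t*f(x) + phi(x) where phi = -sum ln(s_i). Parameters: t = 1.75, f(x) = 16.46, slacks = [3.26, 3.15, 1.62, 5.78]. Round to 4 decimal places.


Step 1: Compute log-barrier.
ln values: [1.1817, 1.1474, 0.4824, 1.7544]
phi = -(1.1817 + 1.1474 + 0.4824 + 1.7544) = -4.566
Step 2: Compute augmented objective.
t*f(x) = 1.75*16.46 = 28.805
Total = 28.805 - 4.566 = 24.239


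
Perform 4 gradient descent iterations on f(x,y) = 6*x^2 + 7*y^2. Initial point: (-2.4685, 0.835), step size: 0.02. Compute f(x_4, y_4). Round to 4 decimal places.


Gradient descent on f(x,y) = 6*x^2 + 7*y^2.
Starting point: (-2.4685, 0.835), alpha = 0.02
Step 1: grad_x = 2*6*-2.4685 = -29.622, grad_y = 2*7*0.835 = 11.69
  x_1 = -2.4685 - 0.02*-29.622 = -1.8761
  y_1 = 0.835 - 0.02*11.69 = 0.6012
Step 2: grad_x = 2*6*-1.8761 = -22.5127, grad_y = 2*7*0.6012 = 8.4168
  x_2 = -1.8761 - 0.02*-22.5127 = -1.4258
  y_2 = 0.6012 - 0.02*8.4168 = 0.4329
Step 3: grad_x = 2*6*-1.4258 = -17.1097, grad_y = 2*7*0.4329 = 6.0601
  x_3 = -1.4258 - 0.02*-17.1097 = -1.0836
  y_3 = 0.4329 - 0.02*6.0601 = 0.3117
Step 4: grad_x = 2*6*-1.0836 = -13.0033, grad_y = 2*7*0.3117 = 4.3633
  x_4 = -1.0836 - 0.02*-13.0033 = -0.8235
  y_4 = 0.3117 - 0.02*4.3633 = 0.2244
f(-0.8235, 0.2244) = 6*(-0.8235)^2 + 7*0.2244^2 = 4.4218


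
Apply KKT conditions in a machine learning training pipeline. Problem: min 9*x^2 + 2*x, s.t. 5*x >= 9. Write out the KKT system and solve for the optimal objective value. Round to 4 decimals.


Step 1: Try lambda = 0 (constraint inactive).
x_unc = -2/(2*9) = -0.1111
Check: 5*-0.1111 = -0.5555 < 9 -- violated!
Step 2: Constraint must be active: 5*x = 9
x* = 9/5 = 1.8
lambda = (2*9*1.8 + 2)/5 = 6.88
Step 3: Compute optimal value.
f(x*) = 9*1.8^2 + 2*1.8 = 32.76


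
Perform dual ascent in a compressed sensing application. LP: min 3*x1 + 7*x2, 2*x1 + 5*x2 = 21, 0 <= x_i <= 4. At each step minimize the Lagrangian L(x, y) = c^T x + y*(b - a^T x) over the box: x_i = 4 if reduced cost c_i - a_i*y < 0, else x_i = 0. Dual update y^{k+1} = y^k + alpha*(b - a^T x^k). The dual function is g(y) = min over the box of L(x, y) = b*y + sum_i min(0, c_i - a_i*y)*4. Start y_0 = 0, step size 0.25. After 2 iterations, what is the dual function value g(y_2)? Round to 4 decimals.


Dual ascent for LP: min 3*x1 + 7*x2, 2*x1 + 5*x2 = 21, 0 <= x_i <= 4
Step 1: y^k = 0.0, reduced costs: (3.0, 7.0)
  x^k = (0.0, 0.0), subgradient = b - a^T x = 21.0
  y^{k+1} = 0.0 + 0.25*21.0 = 5.25
Step 2: y^k = 5.25, reduced costs: (-7.5, -19.25)
  x^k = (4.0, 4.0), subgradient = b - a^T x = -7.0
  y^{k+1} = 5.25 + 0.25*-7.0 = 3.5
Dual objective at y_2 = 3.5: reduced costs (-4.0, -10.5), box minimizer x = (4.0, 4.0)
g(y_2) = b*y + (c1 - a1*y)*x1 + (c2 - a2*y)*x2 = 21*3.5 + (-4.0)*4.0 + (-10.5)*4.0 = 73.5 - 16.0 - 42.0 = 15.5
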